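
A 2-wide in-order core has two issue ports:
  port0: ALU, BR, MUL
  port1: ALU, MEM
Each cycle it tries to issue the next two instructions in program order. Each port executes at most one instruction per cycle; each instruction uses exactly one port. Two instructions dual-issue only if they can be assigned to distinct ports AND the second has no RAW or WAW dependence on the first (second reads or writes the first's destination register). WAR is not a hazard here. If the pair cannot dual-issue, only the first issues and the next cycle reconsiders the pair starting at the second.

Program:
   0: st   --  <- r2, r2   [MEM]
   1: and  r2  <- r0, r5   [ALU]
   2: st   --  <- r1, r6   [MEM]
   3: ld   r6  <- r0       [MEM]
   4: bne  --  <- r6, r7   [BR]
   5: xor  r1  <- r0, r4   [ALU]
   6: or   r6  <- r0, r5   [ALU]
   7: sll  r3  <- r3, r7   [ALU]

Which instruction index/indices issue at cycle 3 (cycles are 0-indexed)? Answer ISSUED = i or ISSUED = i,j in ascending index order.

ISSUED = 4,5

#0 head=0: st and i0,i1 pair
#1 head=2: st i2 no-port MEM/MEM
#2 head=3: ld i3 RAW r6
#3 head=4: bne xor i4,i5 pair
#4 head=6: or sll i6,i7 pair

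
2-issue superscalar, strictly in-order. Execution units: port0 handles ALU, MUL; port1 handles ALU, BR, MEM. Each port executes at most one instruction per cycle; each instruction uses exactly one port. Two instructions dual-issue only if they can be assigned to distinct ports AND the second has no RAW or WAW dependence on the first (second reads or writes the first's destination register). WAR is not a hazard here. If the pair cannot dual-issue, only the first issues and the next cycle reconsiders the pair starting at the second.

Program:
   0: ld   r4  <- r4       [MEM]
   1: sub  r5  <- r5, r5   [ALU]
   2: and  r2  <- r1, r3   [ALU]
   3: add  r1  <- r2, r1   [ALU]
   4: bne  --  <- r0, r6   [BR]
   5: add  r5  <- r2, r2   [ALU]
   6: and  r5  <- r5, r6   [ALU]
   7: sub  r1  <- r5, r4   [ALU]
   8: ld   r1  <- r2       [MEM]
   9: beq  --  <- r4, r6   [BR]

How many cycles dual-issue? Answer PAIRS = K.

PAIRS = 2

t=0 i0,i1:ld.MEM+sub.ALU ; dual
t=1 i2:and.ALU ; RAW r2
t=2 i3,i4:add.ALU+bne.BR ; dual
t=3 i5:add.ALU ; RAW+WAW r5
t=4 i6:and.ALU ; RAW r5
t=5 i7:sub.ALU ; WAW r1
t=6 i8:ld.MEM ; no-port MEM/BR
t=7 i9:beq.BR ; tail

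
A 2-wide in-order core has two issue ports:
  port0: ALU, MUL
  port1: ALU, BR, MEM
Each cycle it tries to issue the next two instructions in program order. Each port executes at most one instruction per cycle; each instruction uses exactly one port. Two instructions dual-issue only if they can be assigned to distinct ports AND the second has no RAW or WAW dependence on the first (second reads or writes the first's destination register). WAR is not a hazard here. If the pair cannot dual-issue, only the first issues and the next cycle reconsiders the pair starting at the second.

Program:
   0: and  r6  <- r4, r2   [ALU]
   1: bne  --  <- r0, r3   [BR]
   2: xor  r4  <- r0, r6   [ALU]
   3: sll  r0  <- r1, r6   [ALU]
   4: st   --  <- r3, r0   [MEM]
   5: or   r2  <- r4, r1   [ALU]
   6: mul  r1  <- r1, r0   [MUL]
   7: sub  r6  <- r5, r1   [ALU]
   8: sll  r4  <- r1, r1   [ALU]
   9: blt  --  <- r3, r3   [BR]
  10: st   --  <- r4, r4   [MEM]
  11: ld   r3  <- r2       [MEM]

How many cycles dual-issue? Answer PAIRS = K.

#0 head=0: and bne i0&i1 2-wide
#1 head=2: xor sll i2&i3 2-wide
#2 head=4: st or i4&i5 2-wide
#3 head=6: mul i6 RAW r1
#4 head=7: sub sll i7&i8 2-wide
#5 head=9: blt i9 no-port BR/MEM
#6 head=10: st i10 no-port MEM/MEM
#7 head=11: ld i11 tail

PAIRS = 4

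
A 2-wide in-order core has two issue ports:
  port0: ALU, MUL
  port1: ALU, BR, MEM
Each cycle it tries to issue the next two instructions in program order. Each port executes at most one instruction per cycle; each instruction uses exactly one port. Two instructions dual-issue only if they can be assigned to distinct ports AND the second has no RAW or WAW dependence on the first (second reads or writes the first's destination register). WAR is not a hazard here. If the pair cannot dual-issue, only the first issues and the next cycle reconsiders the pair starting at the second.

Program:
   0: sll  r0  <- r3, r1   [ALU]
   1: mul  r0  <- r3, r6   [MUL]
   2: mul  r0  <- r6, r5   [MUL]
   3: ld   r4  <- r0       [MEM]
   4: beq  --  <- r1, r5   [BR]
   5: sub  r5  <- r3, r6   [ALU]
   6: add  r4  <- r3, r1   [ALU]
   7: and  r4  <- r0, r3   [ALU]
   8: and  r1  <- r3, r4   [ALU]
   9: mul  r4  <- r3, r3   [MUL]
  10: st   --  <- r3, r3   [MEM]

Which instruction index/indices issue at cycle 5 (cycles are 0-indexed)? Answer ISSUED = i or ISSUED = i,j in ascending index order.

#0 head=0: sll i0 WAW r0
#1 head=1: mul i1 no-port MUL/MUL
#2 head=2: mul i2 RAW r0
#3 head=3: ld i3 no-port MEM/BR
#4 head=4: beq/sub i4+i5 dual
#5 head=6: add i6 WAW r4
#6 head=7: and i7 RAW r4
#7 head=8: and/mul i8+i9 dual
#8 head=10: st i10 tail

ISSUED = 6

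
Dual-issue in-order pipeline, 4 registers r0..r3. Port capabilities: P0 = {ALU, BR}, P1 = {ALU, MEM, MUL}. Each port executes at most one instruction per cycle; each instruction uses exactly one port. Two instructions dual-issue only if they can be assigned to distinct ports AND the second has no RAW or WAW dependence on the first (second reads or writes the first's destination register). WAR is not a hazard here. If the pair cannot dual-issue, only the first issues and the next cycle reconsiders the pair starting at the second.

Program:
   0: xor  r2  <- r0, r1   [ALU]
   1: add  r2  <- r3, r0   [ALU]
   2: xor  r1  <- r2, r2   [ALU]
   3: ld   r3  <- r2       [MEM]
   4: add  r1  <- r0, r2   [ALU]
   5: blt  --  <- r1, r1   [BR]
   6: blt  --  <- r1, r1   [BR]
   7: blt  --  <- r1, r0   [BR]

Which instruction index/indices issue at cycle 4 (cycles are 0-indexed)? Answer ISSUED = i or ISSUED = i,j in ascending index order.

  cy0 -> i0 (xor) WAW r2
  cy1 -> i1 (add) RAW r2
  cy2 -> i2,i3 (xor;ld) dual
  cy3 -> i4 (add) RAW r1
  cy4 -> i5 (blt) no-port BR/BR
  cy5 -> i6 (blt) no-port BR/BR
  cy6 -> i7 (blt) tail

ISSUED = 5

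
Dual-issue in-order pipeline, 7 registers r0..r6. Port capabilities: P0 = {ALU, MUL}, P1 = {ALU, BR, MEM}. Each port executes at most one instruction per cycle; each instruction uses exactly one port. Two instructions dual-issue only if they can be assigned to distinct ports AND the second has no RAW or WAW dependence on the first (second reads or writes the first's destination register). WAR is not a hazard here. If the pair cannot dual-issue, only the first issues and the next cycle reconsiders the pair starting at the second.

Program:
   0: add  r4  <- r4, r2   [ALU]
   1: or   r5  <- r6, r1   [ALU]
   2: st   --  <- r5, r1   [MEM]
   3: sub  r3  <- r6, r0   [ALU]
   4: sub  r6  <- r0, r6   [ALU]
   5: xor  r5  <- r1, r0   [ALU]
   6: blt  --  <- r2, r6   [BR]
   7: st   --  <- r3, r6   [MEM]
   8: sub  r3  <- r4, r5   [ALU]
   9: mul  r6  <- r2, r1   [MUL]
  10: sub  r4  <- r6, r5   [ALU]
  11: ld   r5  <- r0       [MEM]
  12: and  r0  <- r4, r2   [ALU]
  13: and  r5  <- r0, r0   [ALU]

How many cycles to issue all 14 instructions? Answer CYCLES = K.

c0: i0,i1 add.ALU/or.ALU  pair
c1: i2,i3 st.MEM/sub.ALU  pair
c2: i4,i5 sub.ALU/xor.ALU  pair
c3: i6 blt.BR  no-port BR/MEM
c4: i7,i8 st.MEM/sub.ALU  pair
c5: i9 mul.MUL  RAW r6
c6: i10,i11 sub.ALU/ld.MEM  pair
c7: i12 and.ALU  RAW r0
c8: i13 and.ALU  tail

CYCLES = 9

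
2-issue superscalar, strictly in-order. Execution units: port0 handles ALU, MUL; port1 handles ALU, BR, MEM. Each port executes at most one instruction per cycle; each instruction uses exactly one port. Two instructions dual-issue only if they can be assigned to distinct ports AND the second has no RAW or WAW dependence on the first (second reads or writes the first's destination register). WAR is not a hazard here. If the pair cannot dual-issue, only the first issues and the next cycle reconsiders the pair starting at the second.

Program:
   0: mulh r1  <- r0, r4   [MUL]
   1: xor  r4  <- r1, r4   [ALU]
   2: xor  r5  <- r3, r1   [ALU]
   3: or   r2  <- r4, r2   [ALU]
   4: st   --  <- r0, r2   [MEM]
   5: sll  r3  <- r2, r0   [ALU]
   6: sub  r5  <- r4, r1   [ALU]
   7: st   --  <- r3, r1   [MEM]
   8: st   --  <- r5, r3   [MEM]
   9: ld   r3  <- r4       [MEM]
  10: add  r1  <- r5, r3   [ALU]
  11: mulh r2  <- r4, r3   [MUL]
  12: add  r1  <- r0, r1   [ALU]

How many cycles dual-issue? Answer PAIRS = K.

t=0 i0:mulh ; RAW r1
t=1 i1,i2:xor+xor ; 2-wide
t=2 i3:or ; RAW r2
t=3 i4,i5:st+sll ; 2-wide
t=4 i6,i7:sub+st ; 2-wide
t=5 i8:st ; no-port MEM/MEM
t=6 i9:ld ; RAW r3
t=7 i10,i11:add+mulh ; 2-wide
t=8 i12:add ; tail

PAIRS = 4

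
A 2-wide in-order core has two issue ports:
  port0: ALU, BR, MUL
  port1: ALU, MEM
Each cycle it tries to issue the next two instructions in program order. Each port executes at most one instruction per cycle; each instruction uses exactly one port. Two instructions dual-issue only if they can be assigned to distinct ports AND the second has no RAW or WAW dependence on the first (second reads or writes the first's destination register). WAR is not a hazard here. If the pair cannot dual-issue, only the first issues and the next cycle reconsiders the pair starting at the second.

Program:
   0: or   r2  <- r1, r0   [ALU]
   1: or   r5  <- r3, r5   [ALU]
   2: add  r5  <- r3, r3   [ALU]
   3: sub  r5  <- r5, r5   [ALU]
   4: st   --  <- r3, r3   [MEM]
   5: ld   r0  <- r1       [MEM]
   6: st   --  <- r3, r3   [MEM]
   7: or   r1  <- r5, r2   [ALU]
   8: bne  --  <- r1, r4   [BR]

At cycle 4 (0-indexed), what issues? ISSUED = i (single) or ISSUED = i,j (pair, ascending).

#0 head=0: or.ALU;or.ALU i0&i1 dual
#1 head=2: add.ALU i2 RAW+WAW r5
#2 head=3: sub.ALU;st.MEM i3&i4 dual
#3 head=5: ld.MEM i5 no-port MEM/MEM
#4 head=6: st.MEM;or.ALU i6&i7 dual
#5 head=8: bne.BR i8 tail

ISSUED = 6,7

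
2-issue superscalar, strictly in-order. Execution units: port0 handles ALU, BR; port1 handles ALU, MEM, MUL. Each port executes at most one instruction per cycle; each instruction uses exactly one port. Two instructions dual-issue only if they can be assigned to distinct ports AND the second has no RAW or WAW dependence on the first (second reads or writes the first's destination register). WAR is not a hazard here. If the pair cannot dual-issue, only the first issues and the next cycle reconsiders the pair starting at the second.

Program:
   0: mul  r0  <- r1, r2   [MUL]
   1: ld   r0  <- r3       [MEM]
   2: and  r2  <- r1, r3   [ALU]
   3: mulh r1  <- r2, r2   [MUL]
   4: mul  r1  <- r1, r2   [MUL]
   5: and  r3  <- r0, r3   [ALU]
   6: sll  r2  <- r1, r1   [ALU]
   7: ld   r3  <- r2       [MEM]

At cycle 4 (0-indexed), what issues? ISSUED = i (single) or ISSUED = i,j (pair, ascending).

t=0 i0:mul ; no-port MUL/MEM
t=1 i1/i2:ld/and ; pair
t=2 i3:mulh ; no-port MUL/MUL
t=3 i4/i5:mul/and ; pair
t=4 i6:sll ; RAW r2
t=5 i7:ld ; tail

ISSUED = 6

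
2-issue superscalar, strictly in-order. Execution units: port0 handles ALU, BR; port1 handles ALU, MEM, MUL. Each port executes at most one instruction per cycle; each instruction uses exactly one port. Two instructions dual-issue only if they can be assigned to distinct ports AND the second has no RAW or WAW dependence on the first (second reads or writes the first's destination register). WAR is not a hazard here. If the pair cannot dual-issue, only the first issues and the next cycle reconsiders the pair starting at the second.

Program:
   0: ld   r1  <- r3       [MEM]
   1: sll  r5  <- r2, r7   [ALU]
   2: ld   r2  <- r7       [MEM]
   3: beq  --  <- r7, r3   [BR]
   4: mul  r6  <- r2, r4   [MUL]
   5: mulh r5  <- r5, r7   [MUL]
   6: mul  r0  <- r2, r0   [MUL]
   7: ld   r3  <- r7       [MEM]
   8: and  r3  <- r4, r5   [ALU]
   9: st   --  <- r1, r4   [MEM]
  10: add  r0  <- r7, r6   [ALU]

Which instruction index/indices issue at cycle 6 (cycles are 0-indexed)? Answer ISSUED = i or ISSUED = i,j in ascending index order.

ISSUED = 8,9

[0] i0,i1  ld+sll  -- 2-wide
[1] i2,i3  ld+beq  -- 2-wide
[2] i4  mul  -- no-port MUL/MUL
[3] i5  mulh  -- no-port MUL/MUL
[4] i6  mul  -- no-port MUL/MEM
[5] i7  ld  -- WAW r3
[6] i8,i9  and+st  -- 2-wide
[7] i10  add  -- tail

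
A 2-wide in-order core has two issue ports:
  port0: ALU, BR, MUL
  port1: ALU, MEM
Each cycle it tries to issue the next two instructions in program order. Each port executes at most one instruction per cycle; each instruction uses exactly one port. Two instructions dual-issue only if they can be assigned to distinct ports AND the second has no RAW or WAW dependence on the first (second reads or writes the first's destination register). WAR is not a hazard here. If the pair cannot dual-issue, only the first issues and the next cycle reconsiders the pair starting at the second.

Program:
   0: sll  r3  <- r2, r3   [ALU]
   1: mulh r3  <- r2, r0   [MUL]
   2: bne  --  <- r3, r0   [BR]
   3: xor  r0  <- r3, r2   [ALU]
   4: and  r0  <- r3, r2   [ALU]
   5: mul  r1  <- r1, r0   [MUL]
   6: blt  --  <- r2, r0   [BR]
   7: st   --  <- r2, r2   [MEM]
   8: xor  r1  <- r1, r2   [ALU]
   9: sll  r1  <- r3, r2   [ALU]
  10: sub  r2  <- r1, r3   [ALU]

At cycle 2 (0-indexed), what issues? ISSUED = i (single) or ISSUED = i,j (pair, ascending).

ISSUED = 2,3

  cy0 -> i0 (sll) WAW r3
  cy1 -> i1 (mulh) no-port MUL/BR
  cy2 -> i2+i3 (bne;xor) dual
  cy3 -> i4 (and) RAW r0
  cy4 -> i5 (mul) no-port MUL/BR
  cy5 -> i6+i7 (blt;st) dual
  cy6 -> i8 (xor) WAW r1
  cy7 -> i9 (sll) RAW r1
  cy8 -> i10 (sub) tail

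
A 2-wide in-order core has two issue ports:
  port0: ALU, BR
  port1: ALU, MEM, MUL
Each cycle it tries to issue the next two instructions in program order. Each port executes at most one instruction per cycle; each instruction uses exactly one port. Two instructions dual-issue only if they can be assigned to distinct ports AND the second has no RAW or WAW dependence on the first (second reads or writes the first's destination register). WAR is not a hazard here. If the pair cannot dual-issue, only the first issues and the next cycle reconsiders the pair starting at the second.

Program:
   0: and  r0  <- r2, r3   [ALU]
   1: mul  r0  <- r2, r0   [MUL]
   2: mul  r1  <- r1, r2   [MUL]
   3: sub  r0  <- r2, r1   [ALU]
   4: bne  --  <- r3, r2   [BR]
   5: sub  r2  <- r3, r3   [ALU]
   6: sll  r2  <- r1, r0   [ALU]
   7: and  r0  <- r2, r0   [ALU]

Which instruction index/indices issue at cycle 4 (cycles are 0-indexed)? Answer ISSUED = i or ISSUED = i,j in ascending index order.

c0: i0 and  RAW+WAW r0
c1: i1 mul  no-port MUL/MUL
c2: i2 mul  RAW r1
c3: i3,i4 sub bne  2-wide
c4: i5 sub  WAW r2
c5: i6 sll  RAW r2
c6: i7 and  tail

ISSUED = 5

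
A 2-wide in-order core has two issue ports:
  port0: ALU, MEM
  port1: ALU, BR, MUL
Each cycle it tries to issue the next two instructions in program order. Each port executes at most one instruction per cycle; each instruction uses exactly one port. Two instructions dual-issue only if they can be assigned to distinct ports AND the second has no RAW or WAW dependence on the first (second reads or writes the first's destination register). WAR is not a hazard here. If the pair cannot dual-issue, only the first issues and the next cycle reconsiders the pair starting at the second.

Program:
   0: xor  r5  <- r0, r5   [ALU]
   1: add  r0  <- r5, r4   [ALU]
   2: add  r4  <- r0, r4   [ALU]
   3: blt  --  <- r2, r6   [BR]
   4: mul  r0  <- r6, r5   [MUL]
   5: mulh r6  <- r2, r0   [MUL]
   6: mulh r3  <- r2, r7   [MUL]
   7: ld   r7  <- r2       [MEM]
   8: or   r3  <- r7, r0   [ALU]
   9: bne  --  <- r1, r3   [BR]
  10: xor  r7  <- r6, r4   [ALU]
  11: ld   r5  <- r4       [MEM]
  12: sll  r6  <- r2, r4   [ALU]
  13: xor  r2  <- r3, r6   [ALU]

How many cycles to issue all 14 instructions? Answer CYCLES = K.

CYCLES = 10

  cy0 -> i0 (xor) RAW r5
  cy1 -> i1 (add) RAW r0
  cy2 -> i2/i3 (add blt) dual
  cy3 -> i4 (mul) no-port MUL/MUL
  cy4 -> i5 (mulh) no-port MUL/MUL
  cy5 -> i6/i7 (mulh ld) dual
  cy6 -> i8 (or) RAW r3
  cy7 -> i9/i10 (bne xor) dual
  cy8 -> i11/i12 (ld sll) dual
  cy9 -> i13 (xor) tail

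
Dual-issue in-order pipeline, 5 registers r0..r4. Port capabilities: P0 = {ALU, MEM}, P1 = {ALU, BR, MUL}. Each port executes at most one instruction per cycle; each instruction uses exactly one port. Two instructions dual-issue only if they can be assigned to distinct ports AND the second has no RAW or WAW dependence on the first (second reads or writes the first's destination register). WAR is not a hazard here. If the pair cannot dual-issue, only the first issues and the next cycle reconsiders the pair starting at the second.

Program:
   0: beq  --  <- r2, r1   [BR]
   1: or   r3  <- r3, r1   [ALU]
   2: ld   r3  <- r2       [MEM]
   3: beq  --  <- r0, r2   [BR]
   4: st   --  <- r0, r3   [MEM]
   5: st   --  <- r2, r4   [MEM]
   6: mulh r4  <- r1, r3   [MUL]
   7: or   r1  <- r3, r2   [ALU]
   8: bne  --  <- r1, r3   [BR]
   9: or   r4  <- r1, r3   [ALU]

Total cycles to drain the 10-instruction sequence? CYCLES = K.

CYCLES = 6

[0] i0&i1  beq+or  -- 2-wide
[1] i2&i3  ld+beq  -- 2-wide
[2] i4  st  -- no-port MEM/MEM
[3] i5&i6  st+mulh  -- 2-wide
[4] i7  or  -- RAW r1
[5] i8&i9  bne+or  -- 2-wide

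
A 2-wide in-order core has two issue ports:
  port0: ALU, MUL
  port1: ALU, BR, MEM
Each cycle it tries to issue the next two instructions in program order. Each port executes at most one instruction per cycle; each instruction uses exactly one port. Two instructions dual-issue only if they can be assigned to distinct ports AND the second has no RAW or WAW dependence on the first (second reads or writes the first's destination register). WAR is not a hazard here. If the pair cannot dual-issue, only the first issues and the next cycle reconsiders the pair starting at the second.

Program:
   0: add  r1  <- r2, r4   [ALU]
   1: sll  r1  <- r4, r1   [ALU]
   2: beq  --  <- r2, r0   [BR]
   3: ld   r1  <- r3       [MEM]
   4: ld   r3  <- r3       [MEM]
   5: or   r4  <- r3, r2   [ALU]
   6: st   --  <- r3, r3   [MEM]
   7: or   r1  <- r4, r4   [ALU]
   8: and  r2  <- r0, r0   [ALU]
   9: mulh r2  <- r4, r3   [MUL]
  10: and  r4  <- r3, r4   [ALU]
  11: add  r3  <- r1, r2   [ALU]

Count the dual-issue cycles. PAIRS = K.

t=0 i0:add ; RAW+WAW r1
t=1 i1+i2:sll;beq ; 2-wide
t=2 i3:ld ; no-port MEM/MEM
t=3 i4:ld ; RAW r3
t=4 i5+i6:or;st ; 2-wide
t=5 i7+i8:or;and ; 2-wide
t=6 i9+i10:mulh;and ; 2-wide
t=7 i11:add ; tail

PAIRS = 4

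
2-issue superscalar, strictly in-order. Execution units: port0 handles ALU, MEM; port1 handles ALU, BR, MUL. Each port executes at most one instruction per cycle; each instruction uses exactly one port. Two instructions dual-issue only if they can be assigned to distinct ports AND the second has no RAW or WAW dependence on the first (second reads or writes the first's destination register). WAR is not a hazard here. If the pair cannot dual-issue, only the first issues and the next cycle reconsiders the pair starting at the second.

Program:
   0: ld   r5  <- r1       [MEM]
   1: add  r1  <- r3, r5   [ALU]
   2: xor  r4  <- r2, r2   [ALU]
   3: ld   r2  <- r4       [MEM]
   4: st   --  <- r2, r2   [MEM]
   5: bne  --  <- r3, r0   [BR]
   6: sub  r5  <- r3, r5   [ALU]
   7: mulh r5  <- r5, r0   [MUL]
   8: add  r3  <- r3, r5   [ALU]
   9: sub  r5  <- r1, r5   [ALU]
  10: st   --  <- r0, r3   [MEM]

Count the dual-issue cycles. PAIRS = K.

t=0 i0:ld.MEM ; RAW r5
t=1 i1+i2:add.ALU xor.ALU ; dual
t=2 i3:ld.MEM ; no-port MEM/MEM
t=3 i4+i5:st.MEM bne.BR ; dual
t=4 i6:sub.ALU ; RAW+WAW r5
t=5 i7:mulh.MUL ; RAW r5
t=6 i8+i9:add.ALU sub.ALU ; dual
t=7 i10:st.MEM ; tail

PAIRS = 3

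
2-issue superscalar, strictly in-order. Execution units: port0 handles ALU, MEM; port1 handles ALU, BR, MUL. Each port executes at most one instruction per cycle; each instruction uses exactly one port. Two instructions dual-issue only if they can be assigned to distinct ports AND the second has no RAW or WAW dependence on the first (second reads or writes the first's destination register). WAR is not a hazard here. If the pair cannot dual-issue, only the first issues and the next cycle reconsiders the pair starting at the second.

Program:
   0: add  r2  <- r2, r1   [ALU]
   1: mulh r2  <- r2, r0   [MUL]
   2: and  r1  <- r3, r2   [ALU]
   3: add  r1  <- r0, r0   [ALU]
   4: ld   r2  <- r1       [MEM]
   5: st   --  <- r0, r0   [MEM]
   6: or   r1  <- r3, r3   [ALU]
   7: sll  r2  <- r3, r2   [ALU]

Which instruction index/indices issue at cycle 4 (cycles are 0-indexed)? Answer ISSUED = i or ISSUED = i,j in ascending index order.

ISSUED = 4

  cy0 -> i0 (add) RAW+WAW r2
  cy1 -> i1 (mulh) RAW r2
  cy2 -> i2 (and) WAW r1
  cy3 -> i3 (add) RAW r1
  cy4 -> i4 (ld) no-port MEM/MEM
  cy5 -> i5,i6 (st;or) dual
  cy6 -> i7 (sll) tail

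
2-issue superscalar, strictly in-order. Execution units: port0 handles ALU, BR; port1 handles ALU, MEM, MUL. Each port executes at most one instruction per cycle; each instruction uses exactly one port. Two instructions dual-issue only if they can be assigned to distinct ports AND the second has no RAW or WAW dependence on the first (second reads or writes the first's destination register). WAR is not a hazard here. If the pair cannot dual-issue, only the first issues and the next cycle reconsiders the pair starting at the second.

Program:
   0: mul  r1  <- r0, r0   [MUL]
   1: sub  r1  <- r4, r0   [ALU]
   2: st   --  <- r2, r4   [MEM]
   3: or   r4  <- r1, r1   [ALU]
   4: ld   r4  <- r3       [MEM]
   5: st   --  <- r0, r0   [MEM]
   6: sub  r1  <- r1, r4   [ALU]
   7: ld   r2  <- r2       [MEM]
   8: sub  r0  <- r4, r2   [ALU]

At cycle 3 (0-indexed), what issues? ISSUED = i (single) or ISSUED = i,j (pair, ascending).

t=0 i0:mul ; WAW r1
t=1 i1+i2:sub+st ; dual
t=2 i3:or ; WAW r4
t=3 i4:ld ; no-port MEM/MEM
t=4 i5+i6:st+sub ; dual
t=5 i7:ld ; RAW r2
t=6 i8:sub ; tail

ISSUED = 4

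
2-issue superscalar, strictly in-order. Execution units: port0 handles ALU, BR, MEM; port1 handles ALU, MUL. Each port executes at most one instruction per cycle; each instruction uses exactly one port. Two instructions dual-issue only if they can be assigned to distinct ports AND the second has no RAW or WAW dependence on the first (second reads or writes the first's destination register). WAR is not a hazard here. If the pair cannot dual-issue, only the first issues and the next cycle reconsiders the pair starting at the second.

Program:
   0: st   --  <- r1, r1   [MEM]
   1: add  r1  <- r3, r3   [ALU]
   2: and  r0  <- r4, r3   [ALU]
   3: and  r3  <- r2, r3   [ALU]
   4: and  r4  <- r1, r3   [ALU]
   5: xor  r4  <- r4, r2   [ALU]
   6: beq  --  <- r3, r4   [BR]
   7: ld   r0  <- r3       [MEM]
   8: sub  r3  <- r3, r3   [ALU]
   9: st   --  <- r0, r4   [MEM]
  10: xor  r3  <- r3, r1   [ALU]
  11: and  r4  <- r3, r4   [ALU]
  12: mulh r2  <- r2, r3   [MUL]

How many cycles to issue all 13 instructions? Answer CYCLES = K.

CYCLES = 8

c0: i0/i1 st.MEM/add.ALU  pair
c1: i2/i3 and.ALU/and.ALU  pair
c2: i4 and.ALU  RAW+WAW r4
c3: i5 xor.ALU  RAW r4
c4: i6 beq.BR  no-port BR/MEM
c5: i7/i8 ld.MEM/sub.ALU  pair
c6: i9/i10 st.MEM/xor.ALU  pair
c7: i11/i12 and.ALU/mulh.MUL  pair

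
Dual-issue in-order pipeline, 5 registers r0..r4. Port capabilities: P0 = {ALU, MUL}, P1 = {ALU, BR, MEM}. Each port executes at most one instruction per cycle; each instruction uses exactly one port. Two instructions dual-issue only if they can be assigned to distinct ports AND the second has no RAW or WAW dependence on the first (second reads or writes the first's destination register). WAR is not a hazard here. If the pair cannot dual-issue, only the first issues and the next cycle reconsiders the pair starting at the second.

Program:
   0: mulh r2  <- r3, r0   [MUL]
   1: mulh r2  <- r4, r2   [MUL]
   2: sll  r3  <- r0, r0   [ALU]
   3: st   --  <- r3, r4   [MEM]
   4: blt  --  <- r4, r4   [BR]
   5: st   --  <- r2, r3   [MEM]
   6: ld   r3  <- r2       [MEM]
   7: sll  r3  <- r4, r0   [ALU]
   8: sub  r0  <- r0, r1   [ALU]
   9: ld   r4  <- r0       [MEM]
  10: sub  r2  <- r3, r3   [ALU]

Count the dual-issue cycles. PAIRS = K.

PAIRS = 3

[0] i0  mulh  -- no-port MUL/MUL
[1] i1,i2  mulh+sll  -- pair
[2] i3  st  -- no-port MEM/BR
[3] i4  blt  -- no-port BR/MEM
[4] i5  st  -- no-port MEM/MEM
[5] i6  ld  -- WAW r3
[6] i7,i8  sll+sub  -- pair
[7] i9,i10  ld+sub  -- pair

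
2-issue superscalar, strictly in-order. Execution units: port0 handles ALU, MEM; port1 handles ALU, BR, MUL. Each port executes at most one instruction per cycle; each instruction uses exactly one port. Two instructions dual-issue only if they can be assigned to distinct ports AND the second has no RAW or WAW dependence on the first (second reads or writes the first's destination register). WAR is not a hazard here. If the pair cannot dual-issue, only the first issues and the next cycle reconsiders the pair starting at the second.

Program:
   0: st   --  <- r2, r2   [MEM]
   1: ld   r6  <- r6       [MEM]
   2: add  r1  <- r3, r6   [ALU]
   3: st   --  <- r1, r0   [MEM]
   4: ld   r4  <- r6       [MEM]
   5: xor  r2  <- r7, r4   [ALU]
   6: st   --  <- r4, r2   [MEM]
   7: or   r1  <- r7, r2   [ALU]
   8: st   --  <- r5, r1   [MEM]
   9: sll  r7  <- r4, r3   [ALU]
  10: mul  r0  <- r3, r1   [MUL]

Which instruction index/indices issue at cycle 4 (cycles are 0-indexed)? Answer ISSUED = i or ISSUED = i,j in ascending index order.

c0: i0 st.MEM  no-port MEM/MEM
c1: i1 ld.MEM  RAW r6
c2: i2 add.ALU  RAW r1
c3: i3 st.MEM  no-port MEM/MEM
c4: i4 ld.MEM  RAW r4
c5: i5 xor.ALU  RAW r2
c6: i6+i7 st.MEM+or.ALU  pair
c7: i8+i9 st.MEM+sll.ALU  pair
c8: i10 mul.MUL  tail

ISSUED = 4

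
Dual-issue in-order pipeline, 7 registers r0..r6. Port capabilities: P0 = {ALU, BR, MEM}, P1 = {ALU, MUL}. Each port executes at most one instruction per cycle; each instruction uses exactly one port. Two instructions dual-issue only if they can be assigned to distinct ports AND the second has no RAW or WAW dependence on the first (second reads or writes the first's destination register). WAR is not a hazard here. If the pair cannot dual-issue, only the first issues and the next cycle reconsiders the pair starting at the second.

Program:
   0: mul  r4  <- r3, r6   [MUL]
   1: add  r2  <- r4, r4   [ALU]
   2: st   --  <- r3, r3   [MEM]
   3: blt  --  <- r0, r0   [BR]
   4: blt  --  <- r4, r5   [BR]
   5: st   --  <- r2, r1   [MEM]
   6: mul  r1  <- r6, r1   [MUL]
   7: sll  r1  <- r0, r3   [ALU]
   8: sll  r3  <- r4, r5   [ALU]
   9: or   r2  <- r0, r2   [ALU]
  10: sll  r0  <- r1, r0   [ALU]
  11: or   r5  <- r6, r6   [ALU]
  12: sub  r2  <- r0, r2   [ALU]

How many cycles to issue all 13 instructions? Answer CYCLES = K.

[0] i0  mul.MUL  -- RAW r4
[1] i1&i2  add.ALU+st.MEM  -- dual
[2] i3  blt.BR  -- no-port BR/BR
[3] i4  blt.BR  -- no-port BR/MEM
[4] i5&i6  st.MEM+mul.MUL  -- dual
[5] i7&i8  sll.ALU+sll.ALU  -- dual
[6] i9&i10  or.ALU+sll.ALU  -- dual
[7] i11&i12  or.ALU+sub.ALU  -- dual

CYCLES = 8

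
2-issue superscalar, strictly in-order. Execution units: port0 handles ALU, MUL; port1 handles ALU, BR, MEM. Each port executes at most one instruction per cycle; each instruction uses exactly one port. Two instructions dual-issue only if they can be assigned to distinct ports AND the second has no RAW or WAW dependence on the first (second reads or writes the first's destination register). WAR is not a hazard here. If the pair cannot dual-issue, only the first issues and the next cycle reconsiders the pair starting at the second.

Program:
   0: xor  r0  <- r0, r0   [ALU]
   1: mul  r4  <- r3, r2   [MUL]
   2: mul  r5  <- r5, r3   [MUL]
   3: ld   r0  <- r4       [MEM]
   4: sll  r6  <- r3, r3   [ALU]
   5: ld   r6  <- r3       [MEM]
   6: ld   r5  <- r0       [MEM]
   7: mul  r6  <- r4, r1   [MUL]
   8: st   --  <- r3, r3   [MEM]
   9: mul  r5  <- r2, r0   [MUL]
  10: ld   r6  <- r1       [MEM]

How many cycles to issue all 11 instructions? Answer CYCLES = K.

[0] i0+i1  xor mul  -- 2-wide
[1] i2+i3  mul ld  -- 2-wide
[2] i4  sll  -- WAW r6
[3] i5  ld  -- no-port MEM/MEM
[4] i6+i7  ld mul  -- 2-wide
[5] i8+i9  st mul  -- 2-wide
[6] i10  ld  -- tail

CYCLES = 7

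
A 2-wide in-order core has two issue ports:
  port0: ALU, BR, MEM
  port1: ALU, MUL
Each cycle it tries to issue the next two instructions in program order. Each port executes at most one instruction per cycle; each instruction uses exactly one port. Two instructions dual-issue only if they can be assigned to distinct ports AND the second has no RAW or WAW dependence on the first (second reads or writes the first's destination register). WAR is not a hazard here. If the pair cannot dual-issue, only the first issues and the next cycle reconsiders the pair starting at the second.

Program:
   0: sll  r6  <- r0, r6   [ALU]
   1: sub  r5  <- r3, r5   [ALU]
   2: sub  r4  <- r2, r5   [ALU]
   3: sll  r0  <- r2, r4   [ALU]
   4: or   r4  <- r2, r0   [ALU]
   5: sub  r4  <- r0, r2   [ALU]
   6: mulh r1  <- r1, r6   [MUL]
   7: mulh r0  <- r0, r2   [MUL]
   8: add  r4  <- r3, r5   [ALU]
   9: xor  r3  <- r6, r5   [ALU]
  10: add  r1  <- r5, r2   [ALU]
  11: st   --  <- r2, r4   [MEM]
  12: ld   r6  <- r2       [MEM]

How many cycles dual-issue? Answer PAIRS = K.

PAIRS = 4

[0] i0+i1  sll.ALU/sub.ALU  -- pair
[1] i2  sub.ALU  -- RAW r4
[2] i3  sll.ALU  -- RAW r0
[3] i4  or.ALU  -- WAW r4
[4] i5+i6  sub.ALU/mulh.MUL  -- pair
[5] i7+i8  mulh.MUL/add.ALU  -- pair
[6] i9+i10  xor.ALU/add.ALU  -- pair
[7] i11  st.MEM  -- no-port MEM/MEM
[8] i12  ld.MEM  -- tail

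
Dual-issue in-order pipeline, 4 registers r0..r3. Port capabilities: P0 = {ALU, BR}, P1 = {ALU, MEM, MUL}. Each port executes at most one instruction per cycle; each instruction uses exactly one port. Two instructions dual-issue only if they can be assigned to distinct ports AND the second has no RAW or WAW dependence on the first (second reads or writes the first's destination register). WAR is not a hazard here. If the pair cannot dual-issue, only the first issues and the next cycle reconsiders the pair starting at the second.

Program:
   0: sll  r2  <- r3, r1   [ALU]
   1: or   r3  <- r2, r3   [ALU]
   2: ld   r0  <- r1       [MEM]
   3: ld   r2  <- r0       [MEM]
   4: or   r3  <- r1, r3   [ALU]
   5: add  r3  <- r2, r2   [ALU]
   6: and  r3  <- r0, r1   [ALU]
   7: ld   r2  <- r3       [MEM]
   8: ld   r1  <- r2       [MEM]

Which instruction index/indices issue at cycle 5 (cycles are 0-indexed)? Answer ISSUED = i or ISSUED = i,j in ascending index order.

ISSUED = 7

t=0 i0:sll.ALU ; RAW r2
t=1 i1+i2:or.ALU;ld.MEM ; dual
t=2 i3+i4:ld.MEM;or.ALU ; dual
t=3 i5:add.ALU ; WAW r3
t=4 i6:and.ALU ; RAW r3
t=5 i7:ld.MEM ; no-port MEM/MEM
t=6 i8:ld.MEM ; tail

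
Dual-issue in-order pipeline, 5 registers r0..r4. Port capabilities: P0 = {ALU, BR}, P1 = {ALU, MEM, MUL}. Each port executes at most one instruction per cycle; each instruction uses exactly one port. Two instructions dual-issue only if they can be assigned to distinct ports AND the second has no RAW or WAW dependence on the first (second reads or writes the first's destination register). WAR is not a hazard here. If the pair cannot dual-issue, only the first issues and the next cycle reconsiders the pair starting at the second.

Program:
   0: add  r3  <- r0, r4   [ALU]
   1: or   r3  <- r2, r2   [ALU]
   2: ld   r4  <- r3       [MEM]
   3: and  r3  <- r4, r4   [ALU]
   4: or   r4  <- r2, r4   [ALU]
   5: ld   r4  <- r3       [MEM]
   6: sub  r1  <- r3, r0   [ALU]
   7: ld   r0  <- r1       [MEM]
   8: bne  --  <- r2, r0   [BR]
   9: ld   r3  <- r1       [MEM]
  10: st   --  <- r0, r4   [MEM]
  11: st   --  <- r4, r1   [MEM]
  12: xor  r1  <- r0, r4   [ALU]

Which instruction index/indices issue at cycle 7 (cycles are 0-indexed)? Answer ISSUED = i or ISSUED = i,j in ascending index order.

ISSUED = 10

c0: i0 add.ALU  WAW r3
c1: i1 or.ALU  RAW r3
c2: i2 ld.MEM  RAW r4
c3: i3&i4 and.ALU;or.ALU  pair
c4: i5&i6 ld.MEM;sub.ALU  pair
c5: i7 ld.MEM  RAW r0
c6: i8&i9 bne.BR;ld.MEM  pair
c7: i10 st.MEM  no-port MEM/MEM
c8: i11&i12 st.MEM;xor.ALU  pair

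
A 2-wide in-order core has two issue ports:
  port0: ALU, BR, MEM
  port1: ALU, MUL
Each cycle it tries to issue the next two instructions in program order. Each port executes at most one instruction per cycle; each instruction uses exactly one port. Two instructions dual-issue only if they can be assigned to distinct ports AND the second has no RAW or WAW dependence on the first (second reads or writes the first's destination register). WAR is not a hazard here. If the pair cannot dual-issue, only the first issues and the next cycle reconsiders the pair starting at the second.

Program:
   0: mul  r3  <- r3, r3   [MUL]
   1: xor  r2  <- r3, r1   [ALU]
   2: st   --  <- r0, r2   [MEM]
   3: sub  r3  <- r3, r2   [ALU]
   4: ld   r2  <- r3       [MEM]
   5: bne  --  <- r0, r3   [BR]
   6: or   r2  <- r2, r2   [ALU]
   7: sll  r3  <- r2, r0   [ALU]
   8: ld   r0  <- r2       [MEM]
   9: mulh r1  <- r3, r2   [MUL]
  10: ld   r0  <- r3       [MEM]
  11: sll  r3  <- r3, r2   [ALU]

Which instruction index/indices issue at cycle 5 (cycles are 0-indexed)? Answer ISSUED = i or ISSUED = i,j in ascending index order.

  cy0 -> i0 (mul.MUL) RAW r3
  cy1 -> i1 (xor.ALU) RAW r2
  cy2 -> i2&i3 (st.MEM sub.ALU) 2-wide
  cy3 -> i4 (ld.MEM) no-port MEM/BR
  cy4 -> i5&i6 (bne.BR or.ALU) 2-wide
  cy5 -> i7&i8 (sll.ALU ld.MEM) 2-wide
  cy6 -> i9&i10 (mulh.MUL ld.MEM) 2-wide
  cy7 -> i11 (sll.ALU) tail

ISSUED = 7,8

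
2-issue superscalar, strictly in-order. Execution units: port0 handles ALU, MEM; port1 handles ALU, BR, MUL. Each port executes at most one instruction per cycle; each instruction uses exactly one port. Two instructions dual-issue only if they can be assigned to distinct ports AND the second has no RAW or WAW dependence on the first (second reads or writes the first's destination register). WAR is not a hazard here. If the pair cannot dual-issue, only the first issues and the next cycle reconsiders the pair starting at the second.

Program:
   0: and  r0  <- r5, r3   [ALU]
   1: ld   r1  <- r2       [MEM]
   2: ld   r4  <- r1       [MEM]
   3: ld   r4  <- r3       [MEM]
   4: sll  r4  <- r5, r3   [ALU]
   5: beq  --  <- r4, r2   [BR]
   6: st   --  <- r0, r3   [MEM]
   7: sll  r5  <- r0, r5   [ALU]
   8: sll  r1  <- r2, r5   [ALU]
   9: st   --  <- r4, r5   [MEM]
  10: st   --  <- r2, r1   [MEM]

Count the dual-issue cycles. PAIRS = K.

PAIRS = 3

0. and ld @i0+i1  | 2-wide
1. ld @i2  | no-port MEM/MEM
2. ld @i3  | WAW r4
3. sll @i4  | RAW r4
4. beq st @i5+i6  | 2-wide
5. sll @i7  | RAW r5
6. sll st @i8+i9  | 2-wide
7. st @i10  | tail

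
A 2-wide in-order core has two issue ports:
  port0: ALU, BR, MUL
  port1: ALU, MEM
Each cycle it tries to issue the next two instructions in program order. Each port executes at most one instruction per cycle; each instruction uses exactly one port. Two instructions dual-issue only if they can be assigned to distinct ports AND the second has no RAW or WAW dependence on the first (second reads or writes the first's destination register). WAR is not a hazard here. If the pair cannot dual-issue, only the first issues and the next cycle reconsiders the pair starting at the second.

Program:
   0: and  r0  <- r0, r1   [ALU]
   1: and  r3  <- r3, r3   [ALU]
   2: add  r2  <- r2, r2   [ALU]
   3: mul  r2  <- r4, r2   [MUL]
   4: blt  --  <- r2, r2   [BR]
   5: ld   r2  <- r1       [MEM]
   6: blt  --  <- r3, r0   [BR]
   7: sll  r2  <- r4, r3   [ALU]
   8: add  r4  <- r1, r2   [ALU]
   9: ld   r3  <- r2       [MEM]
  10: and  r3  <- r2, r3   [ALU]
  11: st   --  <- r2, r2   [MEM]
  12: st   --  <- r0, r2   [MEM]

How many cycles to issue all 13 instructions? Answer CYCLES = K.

CYCLES = 8

t=0 i0+i1:and.ALU;and.ALU ; 2-wide
t=1 i2:add.ALU ; RAW+WAW r2
t=2 i3:mul.MUL ; no-port MUL/BR
t=3 i4+i5:blt.BR;ld.MEM ; 2-wide
t=4 i6+i7:blt.BR;sll.ALU ; 2-wide
t=5 i8+i9:add.ALU;ld.MEM ; 2-wide
t=6 i10+i11:and.ALU;st.MEM ; 2-wide
t=7 i12:st.MEM ; tail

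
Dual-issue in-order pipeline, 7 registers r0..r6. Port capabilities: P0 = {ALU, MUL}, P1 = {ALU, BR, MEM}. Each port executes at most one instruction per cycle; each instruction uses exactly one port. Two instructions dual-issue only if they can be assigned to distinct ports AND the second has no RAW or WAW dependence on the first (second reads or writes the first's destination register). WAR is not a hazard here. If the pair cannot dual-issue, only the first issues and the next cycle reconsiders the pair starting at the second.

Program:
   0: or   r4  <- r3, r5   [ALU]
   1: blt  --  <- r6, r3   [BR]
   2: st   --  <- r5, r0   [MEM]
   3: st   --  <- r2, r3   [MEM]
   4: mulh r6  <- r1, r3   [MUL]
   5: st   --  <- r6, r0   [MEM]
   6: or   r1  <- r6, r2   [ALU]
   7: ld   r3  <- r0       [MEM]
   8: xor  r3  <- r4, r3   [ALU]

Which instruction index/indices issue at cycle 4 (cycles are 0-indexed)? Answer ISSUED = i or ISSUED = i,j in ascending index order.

  cy0 -> i0&i1 (or.ALU/blt.BR) pair
  cy1 -> i2 (st.MEM) no-port MEM/MEM
  cy2 -> i3&i4 (st.MEM/mulh.MUL) pair
  cy3 -> i5&i6 (st.MEM/or.ALU) pair
  cy4 -> i7 (ld.MEM) RAW+WAW r3
  cy5 -> i8 (xor.ALU) tail

ISSUED = 7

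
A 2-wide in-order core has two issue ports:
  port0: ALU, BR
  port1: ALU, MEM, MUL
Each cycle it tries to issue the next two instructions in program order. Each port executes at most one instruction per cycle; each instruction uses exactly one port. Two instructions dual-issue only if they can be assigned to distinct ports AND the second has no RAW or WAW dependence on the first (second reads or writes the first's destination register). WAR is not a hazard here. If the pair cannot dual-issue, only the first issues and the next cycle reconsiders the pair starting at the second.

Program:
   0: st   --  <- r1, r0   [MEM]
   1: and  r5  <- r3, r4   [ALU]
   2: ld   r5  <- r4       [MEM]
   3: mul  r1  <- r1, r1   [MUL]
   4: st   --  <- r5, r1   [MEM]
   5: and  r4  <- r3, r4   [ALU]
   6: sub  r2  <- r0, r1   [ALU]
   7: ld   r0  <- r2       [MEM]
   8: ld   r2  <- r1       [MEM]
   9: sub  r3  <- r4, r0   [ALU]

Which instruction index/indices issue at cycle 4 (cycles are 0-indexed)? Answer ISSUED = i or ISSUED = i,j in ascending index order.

ISSUED = 6

t=0 i0/i1:st.MEM and.ALU ; 2-wide
t=1 i2:ld.MEM ; no-port MEM/MUL
t=2 i3:mul.MUL ; no-port MUL/MEM
t=3 i4/i5:st.MEM and.ALU ; 2-wide
t=4 i6:sub.ALU ; RAW r2
t=5 i7:ld.MEM ; no-port MEM/MEM
t=6 i8/i9:ld.MEM sub.ALU ; 2-wide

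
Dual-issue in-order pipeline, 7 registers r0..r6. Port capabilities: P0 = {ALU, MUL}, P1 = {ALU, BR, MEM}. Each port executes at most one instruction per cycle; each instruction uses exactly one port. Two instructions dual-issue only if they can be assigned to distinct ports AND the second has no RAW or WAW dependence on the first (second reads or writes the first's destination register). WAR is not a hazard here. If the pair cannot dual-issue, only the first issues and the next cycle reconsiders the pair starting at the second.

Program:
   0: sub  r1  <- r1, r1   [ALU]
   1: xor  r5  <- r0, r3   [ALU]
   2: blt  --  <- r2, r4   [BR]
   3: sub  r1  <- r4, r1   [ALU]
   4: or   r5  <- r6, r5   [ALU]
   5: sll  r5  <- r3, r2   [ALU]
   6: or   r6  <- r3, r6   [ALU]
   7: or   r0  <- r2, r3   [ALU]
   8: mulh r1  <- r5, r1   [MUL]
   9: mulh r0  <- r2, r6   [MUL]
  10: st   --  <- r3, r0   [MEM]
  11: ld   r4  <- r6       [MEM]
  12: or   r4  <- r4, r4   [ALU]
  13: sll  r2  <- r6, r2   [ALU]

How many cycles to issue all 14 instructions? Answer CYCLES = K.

t=0 i0/i1:sub.ALU;xor.ALU ; pair
t=1 i2/i3:blt.BR;sub.ALU ; pair
t=2 i4:or.ALU ; WAW r5
t=3 i5/i6:sll.ALU;or.ALU ; pair
t=4 i7/i8:or.ALU;mulh.MUL ; pair
t=5 i9:mulh.MUL ; RAW r0
t=6 i10:st.MEM ; no-port MEM/MEM
t=7 i11:ld.MEM ; RAW+WAW r4
t=8 i12/i13:or.ALU;sll.ALU ; pair

CYCLES = 9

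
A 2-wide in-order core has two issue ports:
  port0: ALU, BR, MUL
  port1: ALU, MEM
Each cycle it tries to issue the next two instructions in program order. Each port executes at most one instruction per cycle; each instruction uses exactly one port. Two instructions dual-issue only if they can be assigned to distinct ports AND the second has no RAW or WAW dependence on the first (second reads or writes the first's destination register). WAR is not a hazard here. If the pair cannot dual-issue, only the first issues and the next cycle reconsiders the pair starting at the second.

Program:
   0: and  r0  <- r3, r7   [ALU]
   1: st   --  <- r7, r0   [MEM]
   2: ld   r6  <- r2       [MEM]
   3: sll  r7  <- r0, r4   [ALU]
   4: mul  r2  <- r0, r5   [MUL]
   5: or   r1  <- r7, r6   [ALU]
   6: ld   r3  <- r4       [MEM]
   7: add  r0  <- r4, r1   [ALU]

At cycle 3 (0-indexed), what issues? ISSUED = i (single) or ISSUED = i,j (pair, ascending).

ISSUED = 4,5

[0] i0  and.ALU  -- RAW r0
[1] i1  st.MEM  -- no-port MEM/MEM
[2] i2,i3  ld.MEM+sll.ALU  -- 2-wide
[3] i4,i5  mul.MUL+or.ALU  -- 2-wide
[4] i6,i7  ld.MEM+add.ALU  -- 2-wide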